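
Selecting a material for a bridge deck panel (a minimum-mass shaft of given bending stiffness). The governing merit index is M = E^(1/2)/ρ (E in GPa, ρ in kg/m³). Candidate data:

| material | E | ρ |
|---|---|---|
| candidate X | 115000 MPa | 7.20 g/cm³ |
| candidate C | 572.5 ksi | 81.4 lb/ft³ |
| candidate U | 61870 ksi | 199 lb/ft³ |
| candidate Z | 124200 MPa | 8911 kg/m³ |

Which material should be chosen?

candidate U

In SI units:
  candidate X: E = 115.0 GPa, ρ = 7200 kg/m³
  candidate C: E = 3.947 GPa, ρ = 1304 kg/m³
  candidate U: E = 426.6 GPa, ρ = 3188 kg/m³
  candidate Z: E = 124.2 GPa, ρ = 8911 kg/m³
  candidate U: M = 6.48×10⁻³
  candidate C: M = 1.52×10⁻³
  candidate X: M = 1.49×10⁻³
  candidate Z: M = 1.25×10⁻³
Candidate U has the largest M.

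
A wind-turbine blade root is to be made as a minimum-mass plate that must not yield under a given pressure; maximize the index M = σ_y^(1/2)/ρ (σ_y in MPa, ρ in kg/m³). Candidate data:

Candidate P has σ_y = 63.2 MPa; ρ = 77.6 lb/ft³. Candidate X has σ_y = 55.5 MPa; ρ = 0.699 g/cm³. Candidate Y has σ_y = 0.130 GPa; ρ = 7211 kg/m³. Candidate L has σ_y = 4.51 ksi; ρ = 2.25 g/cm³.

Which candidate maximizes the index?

candidate X

Convert each candidate to consistent units, then evaluate M:
  candidate P: σ_y = 63.20 MPa, ρ = 1243 kg/m³
  candidate X: σ_y = 55.50 MPa, ρ = 699.0 kg/m³
  candidate Y: σ_y = 130.0 MPa, ρ = 7211 kg/m³
  candidate L: σ_y = 31.10 MPa, ρ = 2250 kg/m³
  candidate X: M = 10.7×10⁻³
  candidate P: M = 6.40×10⁻³
  candidate L: M = 2.48×10⁻³
  candidate Y: M = 1.58×10⁻³
Candidate X ranks first.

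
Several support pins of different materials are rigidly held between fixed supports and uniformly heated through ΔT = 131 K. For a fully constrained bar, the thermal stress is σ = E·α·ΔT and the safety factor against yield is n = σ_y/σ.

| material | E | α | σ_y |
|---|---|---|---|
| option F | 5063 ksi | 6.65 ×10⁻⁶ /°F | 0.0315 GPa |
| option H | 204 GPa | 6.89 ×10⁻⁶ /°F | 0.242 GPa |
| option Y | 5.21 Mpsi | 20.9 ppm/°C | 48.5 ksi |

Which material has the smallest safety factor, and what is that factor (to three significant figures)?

option F, n = 0.575

In consistent units (E in GPa, α in ×10⁻⁶/K, σ_y in MPa):
  option F: E = 34.91, α = 12.0, σ_y = 31.50 → σ = 54.7 MPa, n = 0.575
  option H: E = 204.0, α = 12.4, σ_y = 242.0 → σ = 331 MPa, n = 0.730
  option Y: E = 35.92, α = 20.9, σ_y = 334.4 → σ = 98.4 MPa, n = 3.40
Smallest n: option F with n = 0.575.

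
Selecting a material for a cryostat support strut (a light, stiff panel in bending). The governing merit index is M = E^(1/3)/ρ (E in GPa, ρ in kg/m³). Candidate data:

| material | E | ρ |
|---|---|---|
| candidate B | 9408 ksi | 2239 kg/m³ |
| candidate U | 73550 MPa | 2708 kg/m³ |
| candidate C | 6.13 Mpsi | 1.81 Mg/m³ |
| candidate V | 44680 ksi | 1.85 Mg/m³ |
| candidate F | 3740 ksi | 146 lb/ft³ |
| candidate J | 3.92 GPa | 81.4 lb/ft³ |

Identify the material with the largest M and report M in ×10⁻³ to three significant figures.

Normalizing units and computing the index:
  candidate B: E = 64.87 GPa, ρ = 2239 kg/m³
  candidate U: E = 73.55 GPa, ρ = 2708 kg/m³
  candidate C: E = 42.26 GPa, ρ = 1810 kg/m³
  candidate V: E = 308.1 GPa, ρ = 1850 kg/m³
  candidate F: E = 25.79 GPa, ρ = 2339 kg/m³
  candidate J: E = 3.920 GPa, ρ = 1304 kg/m³
  candidate V: M = 3.65×10⁻³
  candidate C: M = 1.92×10⁻³
  candidate B: M = 1.79×10⁻³
  candidate U: M = 1.55×10⁻³
  candidate F: M = 1.26×10⁻³
  candidate J: M = 1.21×10⁻³
Highest index: candidate V.

candidate V, M = 3.65×10⁻³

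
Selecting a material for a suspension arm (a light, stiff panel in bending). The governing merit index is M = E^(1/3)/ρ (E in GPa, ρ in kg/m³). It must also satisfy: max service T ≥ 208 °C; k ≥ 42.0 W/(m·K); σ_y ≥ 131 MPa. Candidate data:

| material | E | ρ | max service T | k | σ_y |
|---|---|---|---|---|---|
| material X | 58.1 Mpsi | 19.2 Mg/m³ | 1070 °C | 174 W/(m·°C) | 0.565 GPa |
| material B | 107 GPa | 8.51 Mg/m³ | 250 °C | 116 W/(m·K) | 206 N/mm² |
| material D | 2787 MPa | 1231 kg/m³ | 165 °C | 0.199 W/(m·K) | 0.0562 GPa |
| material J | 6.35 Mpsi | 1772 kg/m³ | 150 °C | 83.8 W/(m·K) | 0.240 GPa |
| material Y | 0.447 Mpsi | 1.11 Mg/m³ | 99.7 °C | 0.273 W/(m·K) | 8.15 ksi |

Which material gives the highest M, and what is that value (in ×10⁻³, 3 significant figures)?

Screen on constraints: max service T ≥ 208 °C; k ≥ 42.0 W/(m·K); σ_y ≥ 131 MPa. Survivors: material X, material B.
In SI units:
  material X: E = 400.6 GPa, ρ = 19200 kg/m³
  material B: E = 107.0 GPa, ρ = 8510 kg/m³
  material B: M = 0.558×10⁻³
  material X: M = 0.384×10⁻³
The maximum is for material B.

material B, M = 0.558×10⁻³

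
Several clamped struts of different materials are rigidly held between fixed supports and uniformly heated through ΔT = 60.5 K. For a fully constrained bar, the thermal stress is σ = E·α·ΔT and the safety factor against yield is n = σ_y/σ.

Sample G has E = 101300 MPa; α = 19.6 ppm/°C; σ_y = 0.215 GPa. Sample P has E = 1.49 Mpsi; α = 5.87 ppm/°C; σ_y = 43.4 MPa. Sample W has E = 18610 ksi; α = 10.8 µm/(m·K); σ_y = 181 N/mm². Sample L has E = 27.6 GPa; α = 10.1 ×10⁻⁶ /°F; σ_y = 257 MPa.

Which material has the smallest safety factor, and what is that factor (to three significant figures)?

sample G, n = 1.79

With everything in SI (GPa, ×10⁻⁶/K, MPa):
  sample G: E = 101.3, α = 19.6, σ_y = 215.0 → σ = 120 MPa, n = 1.79
  sample P: E = 10.27, α = 5.87, σ_y = 43.40 → σ = 3.65 MPa, n = 11.9
  sample W: E = 128.3, α = 10.8, σ_y = 181.0 → σ = 83.8 MPa, n = 2.16
  sample L: E = 27.60, α = 18.2, σ_y = 257.0 → σ = 30.4 MPa, n = 8.47
Smallest n: sample G with n = 1.79.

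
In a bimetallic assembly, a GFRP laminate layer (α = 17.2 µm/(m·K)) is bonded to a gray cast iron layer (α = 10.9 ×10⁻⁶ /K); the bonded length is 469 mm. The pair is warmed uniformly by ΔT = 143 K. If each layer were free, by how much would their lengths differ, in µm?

Δα = |17.2 − 10.9|×10⁻⁶/K = 6.30×10⁻⁶/K.
ΔL_mismatch = Δα·L·ΔT = 6.30×10⁻⁶ × 469.0 mm × 143.0 K = 423 µm.

423 µm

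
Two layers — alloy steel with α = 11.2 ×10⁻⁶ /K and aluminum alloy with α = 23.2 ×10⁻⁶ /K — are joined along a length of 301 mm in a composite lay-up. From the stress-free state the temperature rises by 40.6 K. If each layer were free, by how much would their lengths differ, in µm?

Δα = |11.2 − 23.2|×10⁻⁶/K = 12.0×10⁻⁶/K.
ΔL_mismatch = Δα·L·ΔT = 12.0×10⁻⁶ × 301.0 mm × 40.6 K = 147 µm.

147 µm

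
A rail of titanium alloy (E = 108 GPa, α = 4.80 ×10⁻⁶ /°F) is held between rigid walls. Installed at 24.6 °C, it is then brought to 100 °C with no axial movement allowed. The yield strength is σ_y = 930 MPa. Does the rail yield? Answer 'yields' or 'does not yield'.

α = 4.80×10⁻⁶/°F × 9/5 = 8.64×10⁻⁶/K.
ΔT = 75.40 K. Constrained thermal stress σ = E·α·ΔT = 108.0×10³ MPa × 8.64×10⁻⁶ × 75.40 = 70.4 MPa (compressive).
Compare to σ_y = 930 MPa: σ < σ_y, so it does not yield.

does not yield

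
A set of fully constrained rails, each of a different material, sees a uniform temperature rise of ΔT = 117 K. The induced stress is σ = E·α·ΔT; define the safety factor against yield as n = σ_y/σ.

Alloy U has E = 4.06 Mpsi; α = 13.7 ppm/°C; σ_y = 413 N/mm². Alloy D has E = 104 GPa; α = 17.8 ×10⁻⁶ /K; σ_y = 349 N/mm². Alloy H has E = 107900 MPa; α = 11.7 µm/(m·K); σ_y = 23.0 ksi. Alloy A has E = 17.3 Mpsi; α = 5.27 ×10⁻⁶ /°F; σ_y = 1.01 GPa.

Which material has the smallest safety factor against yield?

Converting E to GPa, α to ×10⁻⁶/K, σ_y to MPa, then σ and n for each:
  alloy U: E = 27.99, α = 13.7, σ_y = 413.0 → σ = 44.9 MPa, n = 9.20
  alloy D: E = 104.0, α = 17.8, σ_y = 349.0 → σ = 217 MPa, n = 1.61
  alloy H: E = 107.9, α = 11.7, σ_y = 158.6 → σ = 148 MPa, n = 1.07
  alloy A: E = 119.3, α = 9.49, σ_y = 1010 → σ = 132 MPa, n = 7.63
Smallest n: alloy H with n = 1.07.

alloy H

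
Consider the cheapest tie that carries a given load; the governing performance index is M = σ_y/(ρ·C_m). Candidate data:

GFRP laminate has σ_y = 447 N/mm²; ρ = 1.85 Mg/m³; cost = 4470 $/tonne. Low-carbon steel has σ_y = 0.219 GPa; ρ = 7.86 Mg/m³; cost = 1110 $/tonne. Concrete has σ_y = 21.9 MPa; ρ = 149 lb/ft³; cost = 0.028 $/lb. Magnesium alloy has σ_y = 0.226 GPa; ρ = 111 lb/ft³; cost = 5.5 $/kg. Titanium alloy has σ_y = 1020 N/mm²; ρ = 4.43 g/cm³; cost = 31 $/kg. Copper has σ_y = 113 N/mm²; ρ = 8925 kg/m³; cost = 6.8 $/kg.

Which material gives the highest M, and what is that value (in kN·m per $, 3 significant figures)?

In SI units:
  GFRP laminate: σ_y = 447.0 MPa, ρ = 1850 kg/m³, cost = 4.470 $/kg
  low-carbon steel: σ_y = 219.0 MPa, ρ = 7860 kg/m³, cost = 1.110 $/kg
  concrete: σ_y = 21.90 MPa, ρ = 2387 kg/m³, cost = 0.06173 $/kg
  magnesium alloy: σ_y = 226.0 MPa, ρ = 1778 kg/m³, cost = 5.500 $/kg
  titanium alloy: σ_y = 1020 MPa, ρ = 4430 kg/m³, cost = 31.00 $/kg
  copper: σ_y = 113.0 MPa, ρ = 8925 kg/m³, cost = 6.800 $/kg
  concrete: M = 149 kN·m per $
  GFRP laminate: M = 54.1 kN·m per $
  low-carbon steel: M = 25.1 kN·m per $
  magnesium alloy: M = 23.1 kN·m per $
  titanium alloy: M = 7.43 kN·m per $
  copper: M = 1.86 kN·m per $
Concrete ranks first.

concrete, M = 149 kN·m per $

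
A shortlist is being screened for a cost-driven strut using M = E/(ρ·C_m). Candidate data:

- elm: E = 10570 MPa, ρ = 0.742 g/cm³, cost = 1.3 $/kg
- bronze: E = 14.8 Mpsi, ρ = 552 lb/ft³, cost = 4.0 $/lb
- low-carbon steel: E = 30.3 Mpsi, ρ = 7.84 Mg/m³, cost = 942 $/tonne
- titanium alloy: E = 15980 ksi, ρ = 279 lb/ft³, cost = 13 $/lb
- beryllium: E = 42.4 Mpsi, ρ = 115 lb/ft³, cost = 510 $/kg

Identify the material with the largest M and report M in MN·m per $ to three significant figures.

In SI units:
  elm: E = 10.57 GPa, ρ = 742.0 kg/m³, cost = 1.300 $/kg
  bronze: E = 102.0 GPa, ρ = 8842 kg/m³, cost = 8.818 $/kg
  low-carbon steel: E = 208.9 GPa, ρ = 7840 kg/m³, cost = 0.9420 $/kg
  titanium alloy: E = 110.2 GPa, ρ = 4469 kg/m³, cost = 28.66 $/kg
  beryllium: E = 292.3 GPa, ρ = 1842 kg/m³, cost = 510.0 $/kg
  low-carbon steel: M = 28.3 MN·m per $
  elm: M = 11.0 MN·m per $
  bronze: M = 1.31 MN·m per $
  titanium alloy: M = 0.860 MN·m per $
  beryllium: M = 0.311 MN·m per $
Low-carbon steel ranks first.

low-carbon steel, M = 28.3 MN·m per $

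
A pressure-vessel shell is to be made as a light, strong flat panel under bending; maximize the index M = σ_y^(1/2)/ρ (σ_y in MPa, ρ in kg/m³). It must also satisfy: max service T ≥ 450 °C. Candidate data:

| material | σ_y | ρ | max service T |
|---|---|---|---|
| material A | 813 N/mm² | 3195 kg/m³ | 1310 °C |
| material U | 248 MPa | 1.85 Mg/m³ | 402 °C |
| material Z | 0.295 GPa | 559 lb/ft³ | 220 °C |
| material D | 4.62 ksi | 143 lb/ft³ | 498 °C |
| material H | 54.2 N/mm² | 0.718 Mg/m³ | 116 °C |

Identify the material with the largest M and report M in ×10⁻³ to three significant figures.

Screen on constraints: max service T ≥ 450 °C. Survivors: material A, material D.
Convert each candidate to consistent units, then evaluate M:
  material A: σ_y = 813.0 MPa, ρ = 3195 kg/m³
  material D: σ_y = 31.85 MPa, ρ = 2291 kg/m³
  material A: M = 8.92×10⁻³
  material D: M = 2.46×10⁻³
Material A has the largest M.

material A, M = 8.92×10⁻³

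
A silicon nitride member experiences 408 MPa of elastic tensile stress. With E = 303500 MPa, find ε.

E = 303500 MPa = 303.5 GPa = 303500 MPa.
ε = σ/E = 408 / 303500 = 1.34×10⁻³.

1.34×10⁻³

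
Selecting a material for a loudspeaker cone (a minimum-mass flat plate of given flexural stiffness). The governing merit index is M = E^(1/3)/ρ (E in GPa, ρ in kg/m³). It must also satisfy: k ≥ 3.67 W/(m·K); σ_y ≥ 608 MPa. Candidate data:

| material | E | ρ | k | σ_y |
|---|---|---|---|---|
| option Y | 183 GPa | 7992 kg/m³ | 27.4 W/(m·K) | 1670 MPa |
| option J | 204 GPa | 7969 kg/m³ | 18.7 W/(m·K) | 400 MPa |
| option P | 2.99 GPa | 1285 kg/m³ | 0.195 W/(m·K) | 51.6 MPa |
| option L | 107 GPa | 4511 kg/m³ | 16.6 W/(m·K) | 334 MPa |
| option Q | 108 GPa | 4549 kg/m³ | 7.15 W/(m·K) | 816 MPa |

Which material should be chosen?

Screen on constraints: k ≥ 3.67 W/(m·K); σ_y ≥ 608 MPa. Survivors: option Y, option Q.
Per-candidate index values:
  option Q: M = 1.05×10⁻³
  option Y: M = 0.710×10⁻³
Highest index: option Q.

option Q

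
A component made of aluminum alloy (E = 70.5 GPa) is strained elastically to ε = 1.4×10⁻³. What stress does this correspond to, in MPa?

98.7 MPa

σ = E·ε = 70500 MPa × 1.4×10⁻³ = 98.7 MPa.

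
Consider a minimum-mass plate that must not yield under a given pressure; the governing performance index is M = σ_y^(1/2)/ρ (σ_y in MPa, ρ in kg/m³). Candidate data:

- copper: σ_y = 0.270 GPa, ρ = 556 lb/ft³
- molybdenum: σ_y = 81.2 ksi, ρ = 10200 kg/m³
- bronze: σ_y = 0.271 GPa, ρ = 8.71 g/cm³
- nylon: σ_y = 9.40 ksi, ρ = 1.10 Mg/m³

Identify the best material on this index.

nylon

Putting every candidate on a common basis:
  copper: σ_y = 270.0 MPa, ρ = 8906 kg/m³
  molybdenum: σ_y = 559.9 MPa, ρ = 10200 kg/m³
  bronze: σ_y = 271.0 MPa, ρ = 8710 kg/m³
  nylon: σ_y = 64.81 MPa, ρ = 1100 kg/m³
  nylon: M = 7.32×10⁻³
  molybdenum: M = 2.32×10⁻³
  bronze: M = 1.89×10⁻³
  copper: M = 1.84×10⁻³
Nylon ranks first.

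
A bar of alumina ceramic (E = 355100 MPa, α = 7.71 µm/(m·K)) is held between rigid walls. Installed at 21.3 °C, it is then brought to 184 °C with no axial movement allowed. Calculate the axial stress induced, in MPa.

445 MPa

E = 355100 MPa = 355.1 GPa.
ΔT = 162.7 K. Constrained thermal stress σ = E·α·ΔT = 355.1×10³ MPa × 7.71×10⁻⁶ × 162.7 = 445 MPa (compressive).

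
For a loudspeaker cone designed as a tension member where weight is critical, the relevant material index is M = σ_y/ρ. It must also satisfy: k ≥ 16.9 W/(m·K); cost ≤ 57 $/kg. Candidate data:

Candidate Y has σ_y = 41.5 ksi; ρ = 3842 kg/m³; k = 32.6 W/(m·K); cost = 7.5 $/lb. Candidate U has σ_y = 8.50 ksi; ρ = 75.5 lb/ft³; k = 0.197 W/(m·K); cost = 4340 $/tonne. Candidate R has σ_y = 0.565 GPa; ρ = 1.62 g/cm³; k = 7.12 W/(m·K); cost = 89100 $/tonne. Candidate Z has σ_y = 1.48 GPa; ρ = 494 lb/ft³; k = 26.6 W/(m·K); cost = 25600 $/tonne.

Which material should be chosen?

Screen on constraints: k ≥ 16.9 W/(m·K); cost ≤ 57 $/kg. Survivors: candidate Y, candidate Z.
Normalizing units and computing the index:
  candidate Y: σ_y = 286.1 MPa, ρ = 3842 kg/m³
  candidate Z: σ_y = 1480 MPa, ρ = 7913 kg/m³
  candidate Z: M = 187 kN·m/kg
  candidate Y: M = 74.5 kN·m/kg
Candidate Z ranks first.

candidate Z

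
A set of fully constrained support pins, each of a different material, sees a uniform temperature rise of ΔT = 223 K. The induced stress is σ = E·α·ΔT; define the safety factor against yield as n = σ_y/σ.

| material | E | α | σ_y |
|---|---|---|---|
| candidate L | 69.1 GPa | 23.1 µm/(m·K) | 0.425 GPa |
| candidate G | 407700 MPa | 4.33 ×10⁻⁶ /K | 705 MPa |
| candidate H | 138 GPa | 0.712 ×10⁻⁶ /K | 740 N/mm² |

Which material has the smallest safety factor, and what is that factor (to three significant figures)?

candidate L, n = 1.19

In consistent units (E in GPa, α in ×10⁻⁶/K, σ_y in MPa):
  candidate L: E = 69.10, α = 23.1, σ_y = 425.0 → σ = 356 MPa, n = 1.19
  candidate G: E = 407.7, α = 4.33, σ_y = 705.0 → σ = 394 MPa, n = 1.79
  candidate H: E = 138.0, α = 0.712, σ_y = 740.0 → σ = 21.9 MPa, n = 33.8
Smallest n: candidate L with n = 1.19.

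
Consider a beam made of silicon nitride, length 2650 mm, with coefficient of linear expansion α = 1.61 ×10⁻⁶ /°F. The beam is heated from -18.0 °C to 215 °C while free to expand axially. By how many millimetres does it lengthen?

1.79 mm

Convert α: 1.61×10⁻⁶/°F × (9/5) = 2.90×10⁻⁶/K.
ΔT = 215 − (-18.0) = 233.0 K.
ΔL = α·L₀·ΔT = 2.90×10⁻⁶ × 2650 mm × 233.0 K = 1.79 mm.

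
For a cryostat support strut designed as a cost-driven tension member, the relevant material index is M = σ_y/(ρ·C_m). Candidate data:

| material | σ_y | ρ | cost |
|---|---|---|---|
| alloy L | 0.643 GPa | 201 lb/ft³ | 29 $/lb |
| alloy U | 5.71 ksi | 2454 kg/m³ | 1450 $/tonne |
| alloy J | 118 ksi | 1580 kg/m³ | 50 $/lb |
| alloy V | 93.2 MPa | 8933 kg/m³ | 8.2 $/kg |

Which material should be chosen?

After converting to SI:
  alloy L: σ_y = 643.0 MPa, ρ = 3220 kg/m³, cost = 63.93 $/kg
  alloy U: σ_y = 39.37 MPa, ρ = 2454 kg/m³, cost = 1.450 $/kg
  alloy J: σ_y = 813.6 MPa, ρ = 1580 kg/m³, cost = 110.2 $/kg
  alloy V: σ_y = 93.20 MPa, ρ = 8933 kg/m³, cost = 8.200 $/kg
  alloy U: M = 11.1 kN·m per $
  alloy J: M = 4.67 kN·m per $
  alloy L: M = 3.12 kN·m per $
  alloy V: M = 1.27 kN·m per $
Highest index: alloy U.

alloy U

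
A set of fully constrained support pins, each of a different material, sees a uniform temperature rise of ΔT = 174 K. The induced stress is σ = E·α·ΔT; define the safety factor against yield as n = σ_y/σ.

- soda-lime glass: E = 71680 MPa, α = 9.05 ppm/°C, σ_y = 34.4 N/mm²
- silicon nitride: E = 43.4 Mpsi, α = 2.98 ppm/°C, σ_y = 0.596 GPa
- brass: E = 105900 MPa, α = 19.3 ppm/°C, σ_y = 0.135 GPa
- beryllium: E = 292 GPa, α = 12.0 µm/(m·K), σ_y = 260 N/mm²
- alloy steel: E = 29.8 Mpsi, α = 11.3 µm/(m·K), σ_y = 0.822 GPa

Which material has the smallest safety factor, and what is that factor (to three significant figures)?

In consistent units (E in GPa, α in ×10⁻⁶/K, σ_y in MPa):
  soda-lime glass: E = 71.68, α = 9.05, σ_y = 34.40 → σ = 113 MPa, n = 0.305
  silicon nitride: E = 299.2, α = 2.98, σ_y = 596.0 → σ = 155 MPa, n = 3.84
  brass: E = 105.9, α = 19.3, σ_y = 135.0 → σ = 356 MPa, n = 0.380
  beryllium: E = 292.0, α = 12.0, σ_y = 260.0 → σ = 610 MPa, n = 0.426
  alloy steel: E = 205.5, α = 11.3, σ_y = 822.0 → σ = 404 MPa, n = 2.03
Smallest n: soda-lime glass with n = 0.305.

soda-lime glass, n = 0.305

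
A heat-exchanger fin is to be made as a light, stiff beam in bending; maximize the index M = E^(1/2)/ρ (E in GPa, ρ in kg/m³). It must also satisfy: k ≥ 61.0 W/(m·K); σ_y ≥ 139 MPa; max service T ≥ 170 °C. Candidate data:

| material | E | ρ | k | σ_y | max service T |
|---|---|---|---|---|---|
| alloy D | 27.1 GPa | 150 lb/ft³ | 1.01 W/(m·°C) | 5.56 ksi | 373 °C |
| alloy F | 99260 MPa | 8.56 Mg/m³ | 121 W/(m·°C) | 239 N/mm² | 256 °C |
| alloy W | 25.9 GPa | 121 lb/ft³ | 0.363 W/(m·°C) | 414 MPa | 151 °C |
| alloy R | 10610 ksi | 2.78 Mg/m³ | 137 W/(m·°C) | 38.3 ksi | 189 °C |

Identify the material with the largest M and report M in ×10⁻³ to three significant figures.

alloy R, M = 3.08×10⁻³

Screen on constraints: k ≥ 61.0 W/(m·K); σ_y ≥ 139 MPa; max service T ≥ 170 °C. Survivors: alloy F, alloy R.
Normalizing units and computing the index:
  alloy F: E = 99.26 GPa, ρ = 8560 kg/m³
  alloy R: E = 73.15 GPa, ρ = 2780 kg/m³
  alloy R: M = 3.08×10⁻³
  alloy F: M = 1.16×10⁻³
The maximum is for alloy R.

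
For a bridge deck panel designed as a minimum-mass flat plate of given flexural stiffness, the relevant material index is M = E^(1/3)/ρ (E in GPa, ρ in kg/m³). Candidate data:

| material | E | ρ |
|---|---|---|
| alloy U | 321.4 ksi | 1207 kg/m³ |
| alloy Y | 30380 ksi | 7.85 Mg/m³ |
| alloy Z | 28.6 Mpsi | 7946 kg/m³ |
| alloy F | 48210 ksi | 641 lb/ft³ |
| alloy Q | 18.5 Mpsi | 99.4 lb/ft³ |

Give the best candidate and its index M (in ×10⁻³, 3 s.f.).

Convert each candidate to consistent units, then evaluate M:
  alloy U: E = 2.216 GPa, ρ = 1207 kg/m³
  alloy Y: E = 209.5 GPa, ρ = 7850 kg/m³
  alloy Z: E = 197.2 GPa, ρ = 7946 kg/m³
  alloy F: E = 332.4 GPa, ρ = 10270 kg/m³
  alloy Q: E = 127.6 GPa, ρ = 1592 kg/m³
  alloy Q: M = 3.16×10⁻³
  alloy U: M = 1.08×10⁻³
  alloy Y: M = 0.757×10⁻³
  alloy Z: M = 0.733×10⁻³
  alloy F: M = 0.675×10⁻³
The maximum is for alloy Q.

alloy Q, M = 3.16×10⁻³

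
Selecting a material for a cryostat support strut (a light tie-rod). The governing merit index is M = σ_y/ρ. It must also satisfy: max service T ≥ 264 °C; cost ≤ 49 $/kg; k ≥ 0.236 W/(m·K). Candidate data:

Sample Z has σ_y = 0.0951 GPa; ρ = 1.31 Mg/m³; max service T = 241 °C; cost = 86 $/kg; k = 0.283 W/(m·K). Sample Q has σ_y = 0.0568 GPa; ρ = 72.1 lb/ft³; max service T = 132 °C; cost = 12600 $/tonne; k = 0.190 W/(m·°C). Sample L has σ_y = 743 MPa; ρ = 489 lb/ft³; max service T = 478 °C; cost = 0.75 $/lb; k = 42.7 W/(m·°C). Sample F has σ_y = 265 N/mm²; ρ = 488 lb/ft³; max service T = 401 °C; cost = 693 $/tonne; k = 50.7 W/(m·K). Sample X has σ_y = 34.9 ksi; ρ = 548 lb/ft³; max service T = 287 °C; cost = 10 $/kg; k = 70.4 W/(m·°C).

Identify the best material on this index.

Screen on constraints: max service T ≥ 264 °C; cost ≤ 49 $/kg; k ≥ 0.236 W/(m·K). Survivors: sample L, sample F, sample X.
Putting every candidate on a common basis:
  sample L: σ_y = 743.0 MPa, ρ = 7833 kg/m³
  sample F: σ_y = 265.0 MPa, ρ = 7817 kg/m³
  sample X: σ_y = 240.6 MPa, ρ = 8778 kg/m³
  sample L: M = 94.9 kN·m/kg
  sample F: M = 33.9 kN·m/kg
  sample X: M = 27.4 kN·m/kg
The maximum is for sample L.

sample L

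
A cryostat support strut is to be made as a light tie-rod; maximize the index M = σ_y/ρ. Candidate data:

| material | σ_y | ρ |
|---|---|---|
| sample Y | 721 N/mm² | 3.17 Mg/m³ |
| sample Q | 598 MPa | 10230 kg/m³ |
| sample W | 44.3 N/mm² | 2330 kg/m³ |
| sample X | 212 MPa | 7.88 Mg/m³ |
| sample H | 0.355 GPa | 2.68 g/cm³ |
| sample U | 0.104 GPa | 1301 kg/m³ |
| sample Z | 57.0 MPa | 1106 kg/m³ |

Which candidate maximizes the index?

Putting every candidate on a common basis:
  sample Y: σ_y = 721.0 MPa, ρ = 3170 kg/m³
  sample Q: σ_y = 598.0 MPa, ρ = 10230 kg/m³
  sample W: σ_y = 44.30 MPa, ρ = 2330 kg/m³
  sample X: σ_y = 212.0 MPa, ρ = 7880 kg/m³
  sample H: σ_y = 355.0 MPa, ρ = 2680 kg/m³
  sample U: σ_y = 104.0 MPa, ρ = 1301 kg/m³
  sample Z: σ_y = 57.00 MPa, ρ = 1106 kg/m³
  sample Y: M = 227 kN·m/kg
  sample H: M = 132 kN·m/kg
  sample U: M = 79.9 kN·m/kg
  sample Q: M = 58.5 kN·m/kg
  sample Z: M = 51.5 kN·m/kg
  sample X: M = 26.9 kN·m/kg
  sample W: M = 19.0 kN·m/kg
Sample Y has the largest M.

sample Y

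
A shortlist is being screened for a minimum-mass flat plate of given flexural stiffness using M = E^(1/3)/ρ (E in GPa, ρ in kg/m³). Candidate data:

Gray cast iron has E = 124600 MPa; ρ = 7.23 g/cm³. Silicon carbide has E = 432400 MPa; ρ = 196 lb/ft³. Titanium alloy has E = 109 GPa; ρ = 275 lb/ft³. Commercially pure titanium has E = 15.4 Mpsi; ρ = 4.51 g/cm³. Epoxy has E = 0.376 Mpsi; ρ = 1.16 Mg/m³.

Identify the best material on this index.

silicon carbide

After converting to SI:
  gray cast iron: E = 124.6 GPa, ρ = 7230 kg/m³
  silicon carbide: E = 432.4 GPa, ρ = 3140 kg/m³
  titanium alloy: E = 109.0 GPa, ρ = 4405 kg/m³
  commercially pure titanium: E = 106.2 GPa, ρ = 4510 kg/m³
  epoxy: E = 2.592 GPa, ρ = 1160 kg/m³
  silicon carbide: M = 2.41×10⁻³
  epoxy: M = 1.18×10⁻³
  titanium alloy: M = 1.08×10⁻³
  commercially pure titanium: M = 1.05×10⁻³
  gray cast iron: M = 0.691×10⁻³
Silicon carbide has the largest M.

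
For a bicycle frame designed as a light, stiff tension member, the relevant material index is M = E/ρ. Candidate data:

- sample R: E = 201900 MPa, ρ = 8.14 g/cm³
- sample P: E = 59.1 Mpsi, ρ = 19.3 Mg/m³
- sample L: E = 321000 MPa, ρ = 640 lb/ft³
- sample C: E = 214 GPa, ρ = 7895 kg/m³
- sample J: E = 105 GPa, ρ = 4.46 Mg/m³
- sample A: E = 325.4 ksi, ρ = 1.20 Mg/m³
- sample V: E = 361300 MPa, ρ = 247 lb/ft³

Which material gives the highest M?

Putting every candidate on a common basis:
  sample R: E = 201.9 GPa, ρ = 8140 kg/m³
  sample P: E = 407.5 GPa, ρ = 19300 kg/m³
  sample L: E = 321.0 GPa, ρ = 10250 kg/m³
  sample C: E = 214.0 GPa, ρ = 7895 kg/m³
  sample J: E = 105.0 GPa, ρ = 4460 kg/m³
  sample A: E = 2.244 GPa, ρ = 1200 kg/m³
  sample V: E = 361.3 GPa, ρ = 3957 kg/m³
  sample V: M = 91.3 MN·m/kg
  sample L: M = 31.3 MN·m/kg
  sample C: M = 27.1 MN·m/kg
  sample R: M = 24.8 MN·m/kg
  sample J: M = 23.5 MN·m/kg
  sample P: M = 21.1 MN·m/kg
  sample A: M = 1.87 MN·m/kg
Highest index: sample V.

sample V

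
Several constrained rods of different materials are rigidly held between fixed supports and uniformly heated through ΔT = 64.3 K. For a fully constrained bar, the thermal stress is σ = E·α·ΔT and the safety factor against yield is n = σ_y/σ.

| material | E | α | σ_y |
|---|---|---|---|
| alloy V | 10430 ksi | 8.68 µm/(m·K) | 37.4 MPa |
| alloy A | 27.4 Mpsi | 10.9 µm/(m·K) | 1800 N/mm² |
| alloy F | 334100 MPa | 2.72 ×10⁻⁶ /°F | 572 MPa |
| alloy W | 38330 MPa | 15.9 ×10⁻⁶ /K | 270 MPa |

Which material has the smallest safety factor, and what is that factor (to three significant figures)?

With everything in SI (GPa, ×10⁻⁶/K, MPa):
  alloy V: E = 71.91, α = 8.68, σ_y = 37.40 → σ = 40.1 MPa, n = 0.932
  alloy A: E = 188.9, α = 10.9, σ_y = 1800 → σ = 132 MPa, n = 13.6
  alloy F: E = 334.1, α = 4.90, σ_y = 572.0 → σ = 105 MPa, n = 5.44
  alloy W: E = 38.33, α = 15.9, σ_y = 270.0 → σ = 39.2 MPa, n = 6.89
Alloy V has the lowest safety factor, n = 0.932.

alloy V, n = 0.932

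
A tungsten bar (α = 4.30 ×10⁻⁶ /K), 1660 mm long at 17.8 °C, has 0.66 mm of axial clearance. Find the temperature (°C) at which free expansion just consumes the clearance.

110 °C

α·L₀·ΔT = 0.66 mm ⇒ ΔT = 0.66 / (4.30×10⁻⁶ × 1660.0) = 92.46 K.
T = 17.8 + 92.46 = 110.3 °C.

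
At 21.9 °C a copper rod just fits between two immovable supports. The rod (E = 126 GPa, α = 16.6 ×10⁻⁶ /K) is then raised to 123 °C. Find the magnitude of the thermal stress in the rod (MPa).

211 MPa

ΔT = 101.1 K. Constrained thermal stress σ = E·α·ΔT = 126.0×10³ MPa × 16.6×10⁻⁶ × 101.1 = 211 MPa (compressive).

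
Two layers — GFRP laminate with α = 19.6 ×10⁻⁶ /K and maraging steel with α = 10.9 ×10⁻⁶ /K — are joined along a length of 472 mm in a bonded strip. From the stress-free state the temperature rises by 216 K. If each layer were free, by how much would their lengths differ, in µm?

887 µm

Δα = |19.6 − 10.9|×10⁻⁶/K = 8.70×10⁻⁶/K.
ΔL_mismatch = Δα·L·ΔT = 8.70×10⁻⁶ × 472.0 mm × 216.0 K = 887 µm.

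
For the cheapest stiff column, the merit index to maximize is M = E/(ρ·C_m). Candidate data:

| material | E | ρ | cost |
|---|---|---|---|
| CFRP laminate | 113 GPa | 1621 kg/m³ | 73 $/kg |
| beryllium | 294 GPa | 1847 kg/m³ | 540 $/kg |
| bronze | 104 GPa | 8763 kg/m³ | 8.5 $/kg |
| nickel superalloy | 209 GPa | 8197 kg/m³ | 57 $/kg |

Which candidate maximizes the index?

bronze

Computing M directly (units already consistent):
  bronze: M = 1.40 MN·m per $
  CFRP laminate: M = 0.955 MN·m per $
  nickel superalloy: M = 0.447 MN·m per $
  beryllium: M = 0.295 MN·m per $
Bronze has the largest M.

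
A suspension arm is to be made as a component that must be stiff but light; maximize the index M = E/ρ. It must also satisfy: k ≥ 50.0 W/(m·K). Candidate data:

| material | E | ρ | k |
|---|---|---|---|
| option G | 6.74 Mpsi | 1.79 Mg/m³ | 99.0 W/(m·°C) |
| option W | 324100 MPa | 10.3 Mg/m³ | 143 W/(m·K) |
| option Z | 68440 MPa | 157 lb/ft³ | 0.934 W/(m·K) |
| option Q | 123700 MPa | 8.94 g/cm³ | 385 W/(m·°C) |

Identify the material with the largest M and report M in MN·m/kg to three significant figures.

Screen on constraints: k ≥ 50.0 W/(m·K). Survivors: option G, option W, option Q.
In SI units:
  option G: E = 46.47 GPa, ρ = 1790 kg/m³
  option W: E = 324.1 GPa, ρ = 10300 kg/m³
  option Q: E = 123.7 GPa, ρ = 8940 kg/m³
  option W: M = 31.5 MN·m/kg
  option G: M = 26.0 MN·m/kg
  option Q: M = 13.8 MN·m/kg
Highest index: option W.

option W, M = 31.5 MN·m/kg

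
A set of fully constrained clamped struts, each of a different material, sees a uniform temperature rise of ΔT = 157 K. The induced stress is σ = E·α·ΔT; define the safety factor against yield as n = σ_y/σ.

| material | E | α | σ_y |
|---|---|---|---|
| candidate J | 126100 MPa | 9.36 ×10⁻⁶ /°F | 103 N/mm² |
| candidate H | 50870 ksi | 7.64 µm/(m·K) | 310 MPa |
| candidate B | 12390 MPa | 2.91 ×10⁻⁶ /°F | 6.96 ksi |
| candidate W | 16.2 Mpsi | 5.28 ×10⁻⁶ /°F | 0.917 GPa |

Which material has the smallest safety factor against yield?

candidate J

Converting E to GPa, α to ×10⁻⁶/K, σ_y to MPa, then σ and n for each:
  candidate J: E = 126.1, α = 16.8, σ_y = 103.0 → σ = 334 MPa, n = 0.309
  candidate H: E = 350.7, α = 7.64, σ_y = 310.0 → σ = 421 MPa, n = 0.737
  candidate B: E = 12.39, α = 5.24, σ_y = 47.99 → σ = 10.2 MPa, n = 4.71
  candidate W: E = 111.7, α = 9.50, σ_y = 917.0 → σ = 167 MPa, n = 5.50
Smallest n: candidate J with n = 0.309.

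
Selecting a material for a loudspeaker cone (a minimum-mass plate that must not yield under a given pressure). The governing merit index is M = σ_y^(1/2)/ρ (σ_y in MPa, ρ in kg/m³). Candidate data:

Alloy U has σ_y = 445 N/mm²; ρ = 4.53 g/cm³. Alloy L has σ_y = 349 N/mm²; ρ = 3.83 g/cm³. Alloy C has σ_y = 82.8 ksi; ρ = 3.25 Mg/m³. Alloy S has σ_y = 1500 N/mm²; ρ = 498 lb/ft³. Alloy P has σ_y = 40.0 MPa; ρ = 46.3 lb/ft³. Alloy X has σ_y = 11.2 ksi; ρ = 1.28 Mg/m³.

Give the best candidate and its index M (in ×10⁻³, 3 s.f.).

In SI units:
  alloy U: σ_y = 445.0 MPa, ρ = 4530 kg/m³
  alloy L: σ_y = 349.0 MPa, ρ = 3830 kg/m³
  alloy C: σ_y = 570.9 MPa, ρ = 3250 kg/m³
  alloy S: σ_y = 1500 MPa, ρ = 7977 kg/m³
  alloy P: σ_y = 40.00 MPa, ρ = 741.7 kg/m³
  alloy X: σ_y = 77.22 MPa, ρ = 1280 kg/m³
  alloy P: M = 8.53×10⁻³
  alloy C: M = 7.35×10⁻³
  alloy X: M = 6.87×10⁻³
  alloy L: M = 4.88×10⁻³
  alloy S: M = 4.86×10⁻³
  alloy U: M = 4.66×10⁻³
Alloy P has the largest M.

alloy P, M = 8.53×10⁻³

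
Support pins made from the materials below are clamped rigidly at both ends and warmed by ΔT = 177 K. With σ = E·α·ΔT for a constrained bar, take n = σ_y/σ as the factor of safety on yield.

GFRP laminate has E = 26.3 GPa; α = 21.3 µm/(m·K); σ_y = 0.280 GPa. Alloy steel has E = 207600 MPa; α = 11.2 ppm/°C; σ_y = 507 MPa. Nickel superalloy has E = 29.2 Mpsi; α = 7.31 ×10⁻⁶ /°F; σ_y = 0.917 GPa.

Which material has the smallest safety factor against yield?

With everything in SI (GPa, ×10⁻⁶/K, MPa):
  GFRP laminate: E = 26.30, α = 21.3, σ_y = 280.0 → σ = 99.2 MPa, n = 2.82
  alloy steel: E = 207.6, α = 11.2, σ_y = 507.0 → σ = 412 MPa, n = 1.23
  nickel superalloy: E = 201.3, α = 13.2, σ_y = 917.0 → σ = 469 MPa, n = 1.96
Smallest n: alloy steel with n = 1.23.

alloy steel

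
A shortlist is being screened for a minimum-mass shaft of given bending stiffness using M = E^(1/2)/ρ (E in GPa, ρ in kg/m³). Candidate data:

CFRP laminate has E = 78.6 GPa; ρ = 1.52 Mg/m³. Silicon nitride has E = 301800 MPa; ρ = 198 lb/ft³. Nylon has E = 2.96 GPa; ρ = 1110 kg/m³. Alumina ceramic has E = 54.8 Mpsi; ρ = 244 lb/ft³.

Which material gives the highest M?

Putting every candidate on a common basis:
  CFRP laminate: E = 78.60 GPa, ρ = 1520 kg/m³
  silicon nitride: E = 301.8 GPa, ρ = 3172 kg/m³
  nylon: E = 2.960 GPa, ρ = 1110 kg/m³
  alumina ceramic: E = 377.8 GPa, ρ = 3909 kg/m³
  CFRP laminate: M = 5.83×10⁻³
  silicon nitride: M = 5.48×10⁻³
  alumina ceramic: M = 4.97×10⁻³
  nylon: M = 1.55×10⁻³
Highest index: CFRP laminate.

CFRP laminate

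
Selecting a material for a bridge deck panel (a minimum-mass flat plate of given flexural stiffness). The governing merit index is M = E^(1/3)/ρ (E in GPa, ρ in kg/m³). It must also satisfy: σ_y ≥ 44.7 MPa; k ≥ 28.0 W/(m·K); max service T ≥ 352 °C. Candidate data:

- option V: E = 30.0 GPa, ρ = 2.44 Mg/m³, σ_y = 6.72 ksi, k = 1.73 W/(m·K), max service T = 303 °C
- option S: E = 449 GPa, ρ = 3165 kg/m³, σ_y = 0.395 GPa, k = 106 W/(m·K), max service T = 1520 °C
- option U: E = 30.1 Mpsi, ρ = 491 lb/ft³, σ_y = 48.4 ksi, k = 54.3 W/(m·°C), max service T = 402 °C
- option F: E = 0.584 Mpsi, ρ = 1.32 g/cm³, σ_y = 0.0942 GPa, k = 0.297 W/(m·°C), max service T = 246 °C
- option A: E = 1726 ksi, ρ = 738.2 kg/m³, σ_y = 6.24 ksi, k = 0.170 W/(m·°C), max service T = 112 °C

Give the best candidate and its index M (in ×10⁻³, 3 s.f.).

Screen on constraints: σ_y ≥ 44.7 MPa; k ≥ 28.0 W/(m·K); max service T ≥ 352 °C. Survivors: option S, option U.
After converting to SI:
  option S: E = 449.0 GPa, ρ = 3165 kg/m³
  option U: E = 207.5 GPa, ρ = 7865 kg/m³
  option S: M = 2.42×10⁻³
  option U: M = 0.753×10⁻³
The maximum is for option S.

option S, M = 2.42×10⁻³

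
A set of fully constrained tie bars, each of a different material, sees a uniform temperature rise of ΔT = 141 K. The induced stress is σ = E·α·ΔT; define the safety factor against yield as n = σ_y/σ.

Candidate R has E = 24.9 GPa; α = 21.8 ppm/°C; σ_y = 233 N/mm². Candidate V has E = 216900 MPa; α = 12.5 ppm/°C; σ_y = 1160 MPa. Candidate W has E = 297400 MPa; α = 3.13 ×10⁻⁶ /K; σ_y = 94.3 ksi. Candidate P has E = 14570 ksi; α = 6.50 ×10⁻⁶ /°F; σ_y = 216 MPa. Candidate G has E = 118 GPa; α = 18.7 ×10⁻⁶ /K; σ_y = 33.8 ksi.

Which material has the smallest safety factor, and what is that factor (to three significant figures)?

With everything in SI (GPa, ×10⁻⁶/K, MPa):
  candidate R: E = 24.90, α = 21.8, σ_y = 233.0 → σ = 76.5 MPa, n = 3.04
  candidate V: E = 216.9, α = 12.5, σ_y = 1160 → σ = 382 MPa, n = 3.03
  candidate W: E = 297.4, α = 3.13, σ_y = 650.2 → σ = 131 MPa, n = 4.95
  candidate P: E = 100.5, α = 11.7, σ_y = 216.0 → σ = 166 MPa, n = 1.30
  candidate G: E = 118.0, α = 18.7, σ_y = 233.0 → σ = 311 MPa, n = 0.749
The minimum is candidate G at n = 0.749.

candidate G, n = 0.749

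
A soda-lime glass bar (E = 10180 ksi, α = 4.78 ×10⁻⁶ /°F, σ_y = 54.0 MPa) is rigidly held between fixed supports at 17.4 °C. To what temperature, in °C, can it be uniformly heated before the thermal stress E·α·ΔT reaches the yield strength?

E = 10180 ksi = 70.19 GPa.
α = 4.78×10⁻⁶/°F × 9/5 = 8.60×10⁻⁶/K.
E·α·ΔT = 54.00 MPa ⇒ ΔT = 54.00 / (70.19×10³ × 8.60×10⁻⁶) = 89.42 K.
T = 17.4 + 89.42 = 106.8 °C.

107 °C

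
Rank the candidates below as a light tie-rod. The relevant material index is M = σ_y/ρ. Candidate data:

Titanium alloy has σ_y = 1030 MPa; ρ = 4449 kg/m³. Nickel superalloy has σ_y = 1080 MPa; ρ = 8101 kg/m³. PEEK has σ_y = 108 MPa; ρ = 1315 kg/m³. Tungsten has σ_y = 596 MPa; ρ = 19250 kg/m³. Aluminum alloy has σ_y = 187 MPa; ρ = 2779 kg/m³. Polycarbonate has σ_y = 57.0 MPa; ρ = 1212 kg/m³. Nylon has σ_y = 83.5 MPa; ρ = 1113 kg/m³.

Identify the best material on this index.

titanium alloy

Evaluate M for each candidate:
  titanium alloy: M = 232 kN·m/kg
  nickel superalloy: M = 133 kN·m/kg
  PEEK: M = 82.1 kN·m/kg
  nylon: M = 75.0 kN·m/kg
  aluminum alloy: M = 67.3 kN·m/kg
  polycarbonate: M = 47.0 kN·m/kg
  tungsten: M = 31.0 kN·m/kg
Titanium alloy ranks first.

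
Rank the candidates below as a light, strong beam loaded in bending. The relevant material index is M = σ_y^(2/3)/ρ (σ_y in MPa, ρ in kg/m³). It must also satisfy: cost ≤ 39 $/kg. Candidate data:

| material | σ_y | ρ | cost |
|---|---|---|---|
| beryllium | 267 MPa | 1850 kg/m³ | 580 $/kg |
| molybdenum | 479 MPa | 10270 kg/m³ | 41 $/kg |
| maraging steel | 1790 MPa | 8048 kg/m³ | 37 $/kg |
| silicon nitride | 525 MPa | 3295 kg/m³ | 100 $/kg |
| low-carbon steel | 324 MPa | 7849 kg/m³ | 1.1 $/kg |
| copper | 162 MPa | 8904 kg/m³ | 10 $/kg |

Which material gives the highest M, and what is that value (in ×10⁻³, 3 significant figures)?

Screen on constraints: cost ≤ 39 $/kg. Survivors: maraging steel, low-carbon steel, copper.
Evaluate M for each candidate:
  maraging steel: M = 18.3×10⁻³
  low-carbon steel: M = 6.01×10⁻³
  copper: M = 3.34×10⁻³
Highest index: maraging steel.

maraging steel, M = 18.3×10⁻³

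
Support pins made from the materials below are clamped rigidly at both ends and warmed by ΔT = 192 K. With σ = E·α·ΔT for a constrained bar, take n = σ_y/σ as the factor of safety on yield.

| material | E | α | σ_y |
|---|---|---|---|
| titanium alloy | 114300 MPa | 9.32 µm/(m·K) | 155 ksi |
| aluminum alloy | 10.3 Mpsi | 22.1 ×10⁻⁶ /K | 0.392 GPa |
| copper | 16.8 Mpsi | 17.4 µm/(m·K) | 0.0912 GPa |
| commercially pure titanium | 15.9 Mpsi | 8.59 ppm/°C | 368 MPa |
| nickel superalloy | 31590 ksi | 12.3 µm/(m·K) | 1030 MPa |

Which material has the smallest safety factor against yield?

Per material, after unit conversion:
  titanium alloy: E = 114.3, α = 9.32, σ_y = 1069 → σ = 205 MPa, n = 5.23
  aluminum alloy: E = 71.02, α = 22.1, σ_y = 392.0 → σ = 301 MPa, n = 1.30
  copper: E = 115.8, α = 17.4, σ_y = 91.20 → σ = 387 MPa, n = 0.236
  commercially pure titanium: E = 109.6, α = 8.59, σ_y = 368.0 → σ = 181 MPa, n = 2.04
  nickel superalloy: E = 217.8, α = 12.3, σ_y = 1030 → σ = 514 MPa, n = 2.00
Copper has the lowest safety factor, n = 0.236.

copper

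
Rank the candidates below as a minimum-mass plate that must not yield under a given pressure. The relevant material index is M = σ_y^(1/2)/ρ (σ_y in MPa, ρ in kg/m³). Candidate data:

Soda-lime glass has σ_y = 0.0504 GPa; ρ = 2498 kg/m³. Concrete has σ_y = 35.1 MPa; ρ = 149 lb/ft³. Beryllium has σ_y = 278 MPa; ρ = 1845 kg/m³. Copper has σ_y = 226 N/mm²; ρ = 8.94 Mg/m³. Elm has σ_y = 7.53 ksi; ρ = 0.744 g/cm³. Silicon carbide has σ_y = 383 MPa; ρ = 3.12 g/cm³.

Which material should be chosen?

elm

After converting to SI:
  soda-lime glass: σ_y = 50.40 MPa, ρ = 2498 kg/m³
  concrete: σ_y = 35.10 MPa, ρ = 2387 kg/m³
  beryllium: σ_y = 278.0 MPa, ρ = 1845 kg/m³
  copper: σ_y = 226.0 MPa, ρ = 8940 kg/m³
  elm: σ_y = 51.92 MPa, ρ = 744.0 kg/m³
  silicon carbide: σ_y = 383.0 MPa, ρ = 3120 kg/m³
  elm: M = 9.68×10⁻³
  beryllium: M = 9.04×10⁻³
  silicon carbide: M = 6.27×10⁻³
  soda-lime glass: M = 2.84×10⁻³
  concrete: M = 2.48×10⁻³
  copper: M = 1.68×10⁻³
The maximum is for elm.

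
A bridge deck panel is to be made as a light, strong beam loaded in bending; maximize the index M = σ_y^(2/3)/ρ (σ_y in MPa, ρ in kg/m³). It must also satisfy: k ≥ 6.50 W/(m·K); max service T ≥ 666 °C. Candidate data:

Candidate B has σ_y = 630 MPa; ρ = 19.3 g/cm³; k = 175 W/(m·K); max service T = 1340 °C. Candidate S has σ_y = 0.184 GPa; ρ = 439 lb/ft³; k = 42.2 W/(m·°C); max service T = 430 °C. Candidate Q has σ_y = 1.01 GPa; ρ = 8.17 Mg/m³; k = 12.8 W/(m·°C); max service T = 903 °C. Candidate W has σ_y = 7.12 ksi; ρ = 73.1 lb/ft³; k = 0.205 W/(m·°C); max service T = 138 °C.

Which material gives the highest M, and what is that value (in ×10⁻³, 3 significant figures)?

candidate Q, M = 12.3×10⁻³

Screen on constraints: k ≥ 6.50 W/(m·K); max service T ≥ 666 °C. Survivors: candidate B, candidate Q.
Putting every candidate on a common basis:
  candidate B: σ_y = 630.0 MPa, ρ = 19300 kg/m³
  candidate Q: σ_y = 1010 MPa, ρ = 8170 kg/m³
  candidate Q: M = 12.3×10⁻³
  candidate B: M = 3.81×10⁻³
The maximum is for candidate Q.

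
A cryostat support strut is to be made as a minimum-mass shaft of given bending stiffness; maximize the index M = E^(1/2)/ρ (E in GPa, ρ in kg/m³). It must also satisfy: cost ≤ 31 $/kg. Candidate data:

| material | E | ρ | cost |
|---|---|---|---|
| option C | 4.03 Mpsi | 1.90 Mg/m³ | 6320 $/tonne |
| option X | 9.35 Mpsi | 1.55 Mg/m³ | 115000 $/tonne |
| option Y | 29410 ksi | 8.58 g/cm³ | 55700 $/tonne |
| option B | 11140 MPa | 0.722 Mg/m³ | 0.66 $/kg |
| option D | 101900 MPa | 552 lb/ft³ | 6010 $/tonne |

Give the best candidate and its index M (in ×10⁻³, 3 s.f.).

option B, M = 4.62×10⁻³

Screen on constraints: cost ≤ 31 $/kg. Survivors: option C, option B, option D.
After converting to SI:
  option C: E = 27.79 GPa, ρ = 1900 kg/m³
  option B: E = 11.14 GPa, ρ = 722.0 kg/m³
  option D: E = 101.9 GPa, ρ = 8842 kg/m³
  option B: M = 4.62×10⁻³
  option C: M = 2.77×10⁻³
  option D: M = 1.14×10⁻³
Option B has the largest M.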